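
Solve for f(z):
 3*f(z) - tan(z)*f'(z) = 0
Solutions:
 f(z) = C1*sin(z)^3


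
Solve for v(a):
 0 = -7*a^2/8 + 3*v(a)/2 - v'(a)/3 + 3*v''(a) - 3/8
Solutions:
 v(a) = 7*a^2/12 + 7*a/27 + (C1*sin(sqrt(161)*a/18) + C2*cos(sqrt(161)*a/18))*exp(a/18) - 1969/972


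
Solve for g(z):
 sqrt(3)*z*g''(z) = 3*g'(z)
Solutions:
 g(z) = C1 + C2*z^(1 + sqrt(3))


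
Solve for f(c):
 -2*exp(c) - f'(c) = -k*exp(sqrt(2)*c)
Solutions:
 f(c) = C1 + sqrt(2)*k*exp(sqrt(2)*c)/2 - 2*exp(c)


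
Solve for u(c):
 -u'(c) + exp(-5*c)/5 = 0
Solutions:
 u(c) = C1 - exp(-5*c)/25


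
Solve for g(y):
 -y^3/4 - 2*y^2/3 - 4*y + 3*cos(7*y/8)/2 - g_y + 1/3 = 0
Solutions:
 g(y) = C1 - y^4/16 - 2*y^3/9 - 2*y^2 + y/3 + 12*sin(7*y/8)/7


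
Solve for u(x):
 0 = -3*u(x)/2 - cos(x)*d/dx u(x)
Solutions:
 u(x) = C1*(sin(x) - 1)^(3/4)/(sin(x) + 1)^(3/4)


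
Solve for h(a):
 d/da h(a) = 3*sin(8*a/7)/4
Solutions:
 h(a) = C1 - 21*cos(8*a/7)/32


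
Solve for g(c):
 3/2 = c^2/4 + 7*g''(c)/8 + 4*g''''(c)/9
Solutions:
 g(c) = C1 + C2*c + C3*sin(3*sqrt(14)*c/8) + C4*cos(3*sqrt(14)*c/8) - c^4/42 + 442*c^2/441


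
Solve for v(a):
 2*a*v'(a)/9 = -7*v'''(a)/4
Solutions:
 v(a) = C1 + Integral(C2*airyai(-2*147^(1/3)*a/21) + C3*airybi(-2*147^(1/3)*a/21), a)


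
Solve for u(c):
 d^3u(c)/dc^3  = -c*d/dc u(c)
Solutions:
 u(c) = C1 + Integral(C2*airyai(-c) + C3*airybi(-c), c)


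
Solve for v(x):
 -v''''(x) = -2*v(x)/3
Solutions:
 v(x) = C1*exp(-2^(1/4)*3^(3/4)*x/3) + C2*exp(2^(1/4)*3^(3/4)*x/3) + C3*sin(2^(1/4)*3^(3/4)*x/3) + C4*cos(2^(1/4)*3^(3/4)*x/3)


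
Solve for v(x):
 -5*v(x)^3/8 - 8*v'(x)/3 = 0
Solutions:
 v(x) = -4*sqrt(2)*sqrt(-1/(C1 - 15*x))
 v(x) = 4*sqrt(2)*sqrt(-1/(C1 - 15*x))


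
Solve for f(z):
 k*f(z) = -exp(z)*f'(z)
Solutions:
 f(z) = C1*exp(k*exp(-z))


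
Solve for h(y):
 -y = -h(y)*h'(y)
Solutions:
 h(y) = -sqrt(C1 + y^2)
 h(y) = sqrt(C1 + y^2)


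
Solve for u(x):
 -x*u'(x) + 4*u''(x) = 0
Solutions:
 u(x) = C1 + C2*erfi(sqrt(2)*x/4)


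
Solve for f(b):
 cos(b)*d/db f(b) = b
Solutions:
 f(b) = C1 + Integral(b/cos(b), b)


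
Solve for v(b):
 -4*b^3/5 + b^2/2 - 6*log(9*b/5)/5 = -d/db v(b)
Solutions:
 v(b) = C1 + b^4/5 - b^3/6 + 6*b*log(b)/5 - 6*b*log(5)/5 - 6*b/5 + 12*b*log(3)/5


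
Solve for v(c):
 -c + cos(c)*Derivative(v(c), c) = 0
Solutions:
 v(c) = C1 + Integral(c/cos(c), c)


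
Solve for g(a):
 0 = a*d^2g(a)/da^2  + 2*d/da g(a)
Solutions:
 g(a) = C1 + C2/a


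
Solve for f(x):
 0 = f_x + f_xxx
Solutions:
 f(x) = C1 + C2*sin(x) + C3*cos(x)


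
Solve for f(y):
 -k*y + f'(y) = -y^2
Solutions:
 f(y) = C1 + k*y^2/2 - y^3/3


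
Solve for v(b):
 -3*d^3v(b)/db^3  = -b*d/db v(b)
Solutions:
 v(b) = C1 + Integral(C2*airyai(3^(2/3)*b/3) + C3*airybi(3^(2/3)*b/3), b)


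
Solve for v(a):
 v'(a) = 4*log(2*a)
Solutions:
 v(a) = C1 + 4*a*log(a) - 4*a + a*log(16)


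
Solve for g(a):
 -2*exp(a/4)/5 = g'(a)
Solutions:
 g(a) = C1 - 8*exp(a/4)/5


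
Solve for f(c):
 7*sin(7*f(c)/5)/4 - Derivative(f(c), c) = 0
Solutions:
 -7*c/4 + 5*log(cos(7*f(c)/5) - 1)/14 - 5*log(cos(7*f(c)/5) + 1)/14 = C1


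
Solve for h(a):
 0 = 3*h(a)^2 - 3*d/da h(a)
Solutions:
 h(a) = -1/(C1 + a)


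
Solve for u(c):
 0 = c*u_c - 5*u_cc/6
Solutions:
 u(c) = C1 + C2*erfi(sqrt(15)*c/5)


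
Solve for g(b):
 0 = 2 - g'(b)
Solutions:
 g(b) = C1 + 2*b


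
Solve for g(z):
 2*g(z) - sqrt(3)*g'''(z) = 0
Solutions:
 g(z) = C3*exp(2^(1/3)*3^(5/6)*z/3) + (C1*sin(6^(1/3)*z/2) + C2*cos(6^(1/3)*z/2))*exp(-2^(1/3)*3^(5/6)*z/6)


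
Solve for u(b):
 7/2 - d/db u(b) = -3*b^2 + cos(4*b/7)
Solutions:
 u(b) = C1 + b^3 + 7*b/2 - 7*sin(4*b/7)/4


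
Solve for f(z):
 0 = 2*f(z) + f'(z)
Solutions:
 f(z) = C1*exp(-2*z)


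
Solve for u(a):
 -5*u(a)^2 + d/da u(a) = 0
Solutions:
 u(a) = -1/(C1 + 5*a)


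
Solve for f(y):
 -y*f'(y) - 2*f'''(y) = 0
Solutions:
 f(y) = C1 + Integral(C2*airyai(-2^(2/3)*y/2) + C3*airybi(-2^(2/3)*y/2), y)


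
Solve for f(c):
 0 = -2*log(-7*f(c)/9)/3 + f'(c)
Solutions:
 -3*Integral(1/(log(-_y) - 2*log(3) + log(7)), (_y, f(c)))/2 = C1 - c


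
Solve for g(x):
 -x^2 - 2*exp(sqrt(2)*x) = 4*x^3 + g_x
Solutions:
 g(x) = C1 - x^4 - x^3/3 - sqrt(2)*exp(sqrt(2)*x)


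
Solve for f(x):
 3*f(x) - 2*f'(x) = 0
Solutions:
 f(x) = C1*exp(3*x/2)


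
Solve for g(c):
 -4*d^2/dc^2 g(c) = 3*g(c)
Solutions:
 g(c) = C1*sin(sqrt(3)*c/2) + C2*cos(sqrt(3)*c/2)


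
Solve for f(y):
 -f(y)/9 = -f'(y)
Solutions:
 f(y) = C1*exp(y/9)


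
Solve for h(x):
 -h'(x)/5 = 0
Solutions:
 h(x) = C1


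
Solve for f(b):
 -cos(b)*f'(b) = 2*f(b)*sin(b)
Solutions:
 f(b) = C1*cos(b)^2


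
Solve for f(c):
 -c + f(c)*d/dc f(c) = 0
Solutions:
 f(c) = -sqrt(C1 + c^2)
 f(c) = sqrt(C1 + c^2)


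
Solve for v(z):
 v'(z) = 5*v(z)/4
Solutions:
 v(z) = C1*exp(5*z/4)


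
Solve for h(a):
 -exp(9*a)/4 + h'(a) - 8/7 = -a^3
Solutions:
 h(a) = C1 - a^4/4 + 8*a/7 + exp(9*a)/36


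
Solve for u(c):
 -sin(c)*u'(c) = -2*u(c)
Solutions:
 u(c) = C1*(cos(c) - 1)/(cos(c) + 1)


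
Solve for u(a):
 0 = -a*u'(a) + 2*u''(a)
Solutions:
 u(a) = C1 + C2*erfi(a/2)


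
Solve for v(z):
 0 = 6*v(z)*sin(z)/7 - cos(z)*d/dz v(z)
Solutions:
 v(z) = C1/cos(z)^(6/7)


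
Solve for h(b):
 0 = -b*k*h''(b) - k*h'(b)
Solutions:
 h(b) = C1 + C2*log(b)


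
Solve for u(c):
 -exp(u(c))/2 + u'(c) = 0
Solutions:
 u(c) = log(-1/(C1 + c)) + log(2)


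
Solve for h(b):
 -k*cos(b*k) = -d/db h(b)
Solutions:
 h(b) = C1 + sin(b*k)


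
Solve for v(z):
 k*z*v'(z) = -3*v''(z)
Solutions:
 v(z) = Piecewise((-sqrt(6)*sqrt(pi)*C1*erf(sqrt(6)*sqrt(k)*z/6)/(2*sqrt(k)) - C2, (k > 0) | (k < 0)), (-C1*z - C2, True))


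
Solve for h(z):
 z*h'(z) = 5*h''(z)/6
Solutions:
 h(z) = C1 + C2*erfi(sqrt(15)*z/5)


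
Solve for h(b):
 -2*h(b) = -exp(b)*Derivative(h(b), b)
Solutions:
 h(b) = C1*exp(-2*exp(-b))


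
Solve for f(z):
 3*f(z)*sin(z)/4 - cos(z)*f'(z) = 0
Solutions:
 f(z) = C1/cos(z)^(3/4)


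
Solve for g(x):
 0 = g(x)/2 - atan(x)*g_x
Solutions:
 g(x) = C1*exp(Integral(1/atan(x), x)/2)


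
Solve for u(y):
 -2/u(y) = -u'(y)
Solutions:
 u(y) = -sqrt(C1 + 4*y)
 u(y) = sqrt(C1 + 4*y)


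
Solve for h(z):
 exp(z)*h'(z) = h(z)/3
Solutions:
 h(z) = C1*exp(-exp(-z)/3)


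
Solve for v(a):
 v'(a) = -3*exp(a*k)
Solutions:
 v(a) = C1 - 3*exp(a*k)/k


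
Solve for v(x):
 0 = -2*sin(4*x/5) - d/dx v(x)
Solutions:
 v(x) = C1 + 5*cos(4*x/5)/2


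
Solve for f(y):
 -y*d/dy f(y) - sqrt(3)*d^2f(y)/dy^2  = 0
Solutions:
 f(y) = C1 + C2*erf(sqrt(2)*3^(3/4)*y/6)


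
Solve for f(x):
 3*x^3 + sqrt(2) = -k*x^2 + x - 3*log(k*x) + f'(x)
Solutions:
 f(x) = C1 + k*x^3/3 + 3*x^4/4 - x^2/2 + 3*x*log(k*x) + x*(-3 + sqrt(2))


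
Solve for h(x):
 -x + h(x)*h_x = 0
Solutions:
 h(x) = -sqrt(C1 + x^2)
 h(x) = sqrt(C1 + x^2)


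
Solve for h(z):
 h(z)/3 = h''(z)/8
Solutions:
 h(z) = C1*exp(-2*sqrt(6)*z/3) + C2*exp(2*sqrt(6)*z/3)


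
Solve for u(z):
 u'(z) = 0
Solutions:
 u(z) = C1


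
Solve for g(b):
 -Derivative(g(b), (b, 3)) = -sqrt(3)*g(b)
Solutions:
 g(b) = C3*exp(3^(1/6)*b) + (C1*sin(3^(2/3)*b/2) + C2*cos(3^(2/3)*b/2))*exp(-3^(1/6)*b/2)


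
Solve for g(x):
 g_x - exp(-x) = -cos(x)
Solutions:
 g(x) = C1 - sin(x) - exp(-x)


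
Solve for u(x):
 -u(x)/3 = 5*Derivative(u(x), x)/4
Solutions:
 u(x) = C1*exp(-4*x/15)


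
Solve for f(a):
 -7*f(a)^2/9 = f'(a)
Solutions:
 f(a) = 9/(C1 + 7*a)


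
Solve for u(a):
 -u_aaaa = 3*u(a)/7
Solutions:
 u(a) = (C1*sin(sqrt(2)*3^(1/4)*7^(3/4)*a/14) + C2*cos(sqrt(2)*3^(1/4)*7^(3/4)*a/14))*exp(-sqrt(2)*3^(1/4)*7^(3/4)*a/14) + (C3*sin(sqrt(2)*3^(1/4)*7^(3/4)*a/14) + C4*cos(sqrt(2)*3^(1/4)*7^(3/4)*a/14))*exp(sqrt(2)*3^(1/4)*7^(3/4)*a/14)


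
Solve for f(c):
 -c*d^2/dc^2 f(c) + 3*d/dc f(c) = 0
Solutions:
 f(c) = C1 + C2*c^4


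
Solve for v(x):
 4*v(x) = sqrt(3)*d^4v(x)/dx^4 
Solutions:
 v(x) = C1*exp(-sqrt(2)*3^(7/8)*x/3) + C2*exp(sqrt(2)*3^(7/8)*x/3) + C3*sin(sqrt(2)*3^(7/8)*x/3) + C4*cos(sqrt(2)*3^(7/8)*x/3)


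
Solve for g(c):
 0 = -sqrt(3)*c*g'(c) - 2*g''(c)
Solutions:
 g(c) = C1 + C2*erf(3^(1/4)*c/2)


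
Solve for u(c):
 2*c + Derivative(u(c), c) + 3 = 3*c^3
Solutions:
 u(c) = C1 + 3*c^4/4 - c^2 - 3*c


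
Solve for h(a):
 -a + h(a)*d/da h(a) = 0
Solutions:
 h(a) = -sqrt(C1 + a^2)
 h(a) = sqrt(C1 + a^2)


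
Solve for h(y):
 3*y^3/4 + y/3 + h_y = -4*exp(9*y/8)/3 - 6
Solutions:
 h(y) = C1 - 3*y^4/16 - y^2/6 - 6*y - 32*exp(9*y/8)/27


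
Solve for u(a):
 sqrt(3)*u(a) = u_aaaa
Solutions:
 u(a) = C1*exp(-3^(1/8)*a) + C2*exp(3^(1/8)*a) + C3*sin(3^(1/8)*a) + C4*cos(3^(1/8)*a)


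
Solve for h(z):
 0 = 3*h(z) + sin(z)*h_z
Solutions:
 h(z) = C1*(cos(z) + 1)^(3/2)/(cos(z) - 1)^(3/2)


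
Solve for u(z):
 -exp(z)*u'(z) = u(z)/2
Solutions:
 u(z) = C1*exp(exp(-z)/2)


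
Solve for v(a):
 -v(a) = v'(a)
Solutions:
 v(a) = C1*exp(-a)


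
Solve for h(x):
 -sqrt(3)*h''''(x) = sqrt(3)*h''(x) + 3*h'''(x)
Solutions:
 h(x) = C1 + C2*x + (C3*sin(x/2) + C4*cos(x/2))*exp(-sqrt(3)*x/2)


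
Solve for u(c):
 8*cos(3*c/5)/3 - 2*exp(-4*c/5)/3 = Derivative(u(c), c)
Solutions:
 u(c) = C1 + 40*sin(3*c/5)/9 + 5*exp(-4*c/5)/6


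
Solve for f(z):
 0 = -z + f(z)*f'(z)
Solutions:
 f(z) = -sqrt(C1 + z^2)
 f(z) = sqrt(C1 + z^2)


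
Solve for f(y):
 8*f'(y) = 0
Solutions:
 f(y) = C1


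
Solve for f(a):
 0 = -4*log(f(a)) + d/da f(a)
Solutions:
 li(f(a)) = C1 + 4*a


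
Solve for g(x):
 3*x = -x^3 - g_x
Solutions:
 g(x) = C1 - x^4/4 - 3*x^2/2


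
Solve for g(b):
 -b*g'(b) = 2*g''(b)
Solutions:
 g(b) = C1 + C2*erf(b/2)


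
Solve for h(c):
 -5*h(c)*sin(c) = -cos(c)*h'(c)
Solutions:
 h(c) = C1/cos(c)^5


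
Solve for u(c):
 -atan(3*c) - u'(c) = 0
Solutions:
 u(c) = C1 - c*atan(3*c) + log(9*c^2 + 1)/6


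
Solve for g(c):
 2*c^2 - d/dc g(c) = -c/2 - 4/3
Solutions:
 g(c) = C1 + 2*c^3/3 + c^2/4 + 4*c/3


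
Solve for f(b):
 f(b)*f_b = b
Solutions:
 f(b) = -sqrt(C1 + b^2)
 f(b) = sqrt(C1 + b^2)


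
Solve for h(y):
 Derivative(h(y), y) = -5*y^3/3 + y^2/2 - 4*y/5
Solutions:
 h(y) = C1 - 5*y^4/12 + y^3/6 - 2*y^2/5


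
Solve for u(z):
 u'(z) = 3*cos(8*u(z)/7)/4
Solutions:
 -3*z/4 - 7*log(sin(8*u(z)/7) - 1)/16 + 7*log(sin(8*u(z)/7) + 1)/16 = C1


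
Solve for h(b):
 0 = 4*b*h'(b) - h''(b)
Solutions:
 h(b) = C1 + C2*erfi(sqrt(2)*b)


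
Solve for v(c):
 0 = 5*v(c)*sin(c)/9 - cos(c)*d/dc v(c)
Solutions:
 v(c) = C1/cos(c)^(5/9)


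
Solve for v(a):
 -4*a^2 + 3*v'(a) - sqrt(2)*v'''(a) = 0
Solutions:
 v(a) = C1 + C2*exp(-2^(3/4)*sqrt(3)*a/2) + C3*exp(2^(3/4)*sqrt(3)*a/2) + 4*a^3/9 + 8*sqrt(2)*a/9


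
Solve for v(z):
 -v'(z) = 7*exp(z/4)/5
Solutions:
 v(z) = C1 - 28*exp(z/4)/5


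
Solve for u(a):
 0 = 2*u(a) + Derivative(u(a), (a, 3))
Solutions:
 u(a) = C3*exp(-2^(1/3)*a) + (C1*sin(2^(1/3)*sqrt(3)*a/2) + C2*cos(2^(1/3)*sqrt(3)*a/2))*exp(2^(1/3)*a/2)


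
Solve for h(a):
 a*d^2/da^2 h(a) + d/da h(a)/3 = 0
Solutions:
 h(a) = C1 + C2*a^(2/3)


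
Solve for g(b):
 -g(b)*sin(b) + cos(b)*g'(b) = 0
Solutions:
 g(b) = C1/cos(b)


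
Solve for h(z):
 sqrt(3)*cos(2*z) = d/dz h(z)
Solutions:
 h(z) = C1 + sqrt(3)*sin(2*z)/2


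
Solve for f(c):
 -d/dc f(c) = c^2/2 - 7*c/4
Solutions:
 f(c) = C1 - c^3/6 + 7*c^2/8


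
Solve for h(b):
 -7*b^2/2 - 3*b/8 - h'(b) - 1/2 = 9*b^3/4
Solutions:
 h(b) = C1 - 9*b^4/16 - 7*b^3/6 - 3*b^2/16 - b/2


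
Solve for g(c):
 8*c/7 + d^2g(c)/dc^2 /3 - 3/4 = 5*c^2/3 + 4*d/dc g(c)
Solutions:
 g(c) = C1 + C2*exp(12*c) - 5*c^3/36 + 109*c^2/1008 - 1025*c/6048


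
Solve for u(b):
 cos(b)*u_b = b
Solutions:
 u(b) = C1 + Integral(b/cos(b), b)


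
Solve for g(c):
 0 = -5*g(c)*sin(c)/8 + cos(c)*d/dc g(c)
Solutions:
 g(c) = C1/cos(c)^(5/8)


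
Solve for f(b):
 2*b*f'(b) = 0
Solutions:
 f(b) = C1


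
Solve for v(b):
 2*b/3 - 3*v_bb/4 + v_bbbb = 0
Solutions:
 v(b) = C1 + C2*b + C3*exp(-sqrt(3)*b/2) + C4*exp(sqrt(3)*b/2) + 4*b^3/27


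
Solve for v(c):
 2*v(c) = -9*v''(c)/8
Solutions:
 v(c) = C1*sin(4*c/3) + C2*cos(4*c/3)


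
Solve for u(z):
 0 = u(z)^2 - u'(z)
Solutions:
 u(z) = -1/(C1 + z)


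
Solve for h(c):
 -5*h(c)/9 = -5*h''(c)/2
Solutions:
 h(c) = C1*exp(-sqrt(2)*c/3) + C2*exp(sqrt(2)*c/3)


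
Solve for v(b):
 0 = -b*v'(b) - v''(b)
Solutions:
 v(b) = C1 + C2*erf(sqrt(2)*b/2)


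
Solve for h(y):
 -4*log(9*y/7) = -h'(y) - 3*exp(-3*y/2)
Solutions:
 h(y) = C1 + 4*y*log(y) + 4*y*(-log(7) - 1 + 2*log(3)) + 2*exp(-3*y/2)


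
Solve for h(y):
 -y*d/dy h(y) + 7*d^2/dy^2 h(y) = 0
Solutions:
 h(y) = C1 + C2*erfi(sqrt(14)*y/14)


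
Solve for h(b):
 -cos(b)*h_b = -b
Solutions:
 h(b) = C1 + Integral(b/cos(b), b)


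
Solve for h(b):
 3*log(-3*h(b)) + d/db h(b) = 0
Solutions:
 Integral(1/(log(-_y) + log(3)), (_y, h(b)))/3 = C1 - b


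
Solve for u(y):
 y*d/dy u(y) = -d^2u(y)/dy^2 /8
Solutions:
 u(y) = C1 + C2*erf(2*y)


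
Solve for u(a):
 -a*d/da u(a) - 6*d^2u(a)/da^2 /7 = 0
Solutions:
 u(a) = C1 + C2*erf(sqrt(21)*a/6)


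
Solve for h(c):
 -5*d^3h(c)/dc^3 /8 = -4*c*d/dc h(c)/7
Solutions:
 h(c) = C1 + Integral(C2*airyai(2*70^(2/3)*c/35) + C3*airybi(2*70^(2/3)*c/35), c)


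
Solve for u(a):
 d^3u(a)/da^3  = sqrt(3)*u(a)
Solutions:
 u(a) = C3*exp(3^(1/6)*a) + (C1*sin(3^(2/3)*a/2) + C2*cos(3^(2/3)*a/2))*exp(-3^(1/6)*a/2)


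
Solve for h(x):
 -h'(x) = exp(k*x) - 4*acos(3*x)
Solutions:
 h(x) = C1 + 4*x*acos(3*x) - 4*sqrt(1 - 9*x^2)/3 - Piecewise((exp(k*x)/k, Ne(k, 0)), (x, True))


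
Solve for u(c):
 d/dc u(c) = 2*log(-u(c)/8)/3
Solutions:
 -3*Integral(1/(log(-_y) - 3*log(2)), (_y, u(c)))/2 = C1 - c


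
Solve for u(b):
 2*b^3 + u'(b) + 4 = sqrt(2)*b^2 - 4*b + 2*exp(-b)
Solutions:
 u(b) = C1 - b^4/2 + sqrt(2)*b^3/3 - 2*b^2 - 4*b - 2*exp(-b)


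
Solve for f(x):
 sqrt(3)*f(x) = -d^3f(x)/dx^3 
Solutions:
 f(x) = C3*exp(-3^(1/6)*x) + (C1*sin(3^(2/3)*x/2) + C2*cos(3^(2/3)*x/2))*exp(3^(1/6)*x/2)


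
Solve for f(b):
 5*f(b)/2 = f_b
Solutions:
 f(b) = C1*exp(5*b/2)


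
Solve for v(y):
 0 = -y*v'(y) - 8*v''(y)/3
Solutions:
 v(y) = C1 + C2*erf(sqrt(3)*y/4)


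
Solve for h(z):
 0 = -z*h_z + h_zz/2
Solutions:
 h(z) = C1 + C2*erfi(z)


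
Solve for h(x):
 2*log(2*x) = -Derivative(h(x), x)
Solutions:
 h(x) = C1 - 2*x*log(x) - x*log(4) + 2*x


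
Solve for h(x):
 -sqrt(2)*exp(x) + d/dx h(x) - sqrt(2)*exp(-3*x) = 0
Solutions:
 h(x) = C1 + sqrt(2)*exp(x) - sqrt(2)*exp(-3*x)/3


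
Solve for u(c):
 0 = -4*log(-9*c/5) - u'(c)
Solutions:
 u(c) = C1 - 4*c*log(-c) + 4*c*(-2*log(3) + 1 + log(5))


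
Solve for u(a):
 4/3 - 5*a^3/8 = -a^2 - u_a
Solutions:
 u(a) = C1 + 5*a^4/32 - a^3/3 - 4*a/3


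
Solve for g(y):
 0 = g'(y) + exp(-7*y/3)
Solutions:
 g(y) = C1 + 3*exp(-7*y/3)/7


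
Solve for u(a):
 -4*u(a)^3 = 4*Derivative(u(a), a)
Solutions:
 u(a) = -sqrt(2)*sqrt(-1/(C1 - a))/2
 u(a) = sqrt(2)*sqrt(-1/(C1 - a))/2


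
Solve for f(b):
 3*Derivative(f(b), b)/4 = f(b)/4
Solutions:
 f(b) = C1*exp(b/3)


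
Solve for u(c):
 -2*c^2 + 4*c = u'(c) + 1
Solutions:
 u(c) = C1 - 2*c^3/3 + 2*c^2 - c


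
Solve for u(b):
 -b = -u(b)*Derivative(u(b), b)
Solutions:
 u(b) = -sqrt(C1 + b^2)
 u(b) = sqrt(C1 + b^2)


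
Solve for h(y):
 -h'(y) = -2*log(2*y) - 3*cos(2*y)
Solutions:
 h(y) = C1 + 2*y*log(y) - 2*y + 2*y*log(2) + 3*sin(2*y)/2


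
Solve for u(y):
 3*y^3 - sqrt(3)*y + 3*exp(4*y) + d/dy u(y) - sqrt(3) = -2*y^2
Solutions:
 u(y) = C1 - 3*y^4/4 - 2*y^3/3 + sqrt(3)*y^2/2 + sqrt(3)*y - 3*exp(4*y)/4


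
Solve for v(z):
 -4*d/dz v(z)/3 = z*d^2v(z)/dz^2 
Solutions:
 v(z) = C1 + C2/z^(1/3)


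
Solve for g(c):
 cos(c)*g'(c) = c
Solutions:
 g(c) = C1 + Integral(c/cos(c), c)


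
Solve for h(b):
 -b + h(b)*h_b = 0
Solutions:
 h(b) = -sqrt(C1 + b^2)
 h(b) = sqrt(C1 + b^2)


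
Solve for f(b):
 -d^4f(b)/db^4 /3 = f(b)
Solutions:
 f(b) = (C1*sin(sqrt(2)*3^(1/4)*b/2) + C2*cos(sqrt(2)*3^(1/4)*b/2))*exp(-sqrt(2)*3^(1/4)*b/2) + (C3*sin(sqrt(2)*3^(1/4)*b/2) + C4*cos(sqrt(2)*3^(1/4)*b/2))*exp(sqrt(2)*3^(1/4)*b/2)


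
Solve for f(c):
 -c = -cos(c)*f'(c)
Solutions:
 f(c) = C1 + Integral(c/cos(c), c)


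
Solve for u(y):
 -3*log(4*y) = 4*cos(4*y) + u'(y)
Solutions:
 u(y) = C1 - 3*y*log(y) - 6*y*log(2) + 3*y - sin(4*y)


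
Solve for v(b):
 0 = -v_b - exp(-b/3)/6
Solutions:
 v(b) = C1 + exp(-b/3)/2


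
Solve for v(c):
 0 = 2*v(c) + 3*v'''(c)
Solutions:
 v(c) = C3*exp(-2^(1/3)*3^(2/3)*c/3) + (C1*sin(2^(1/3)*3^(1/6)*c/2) + C2*cos(2^(1/3)*3^(1/6)*c/2))*exp(2^(1/3)*3^(2/3)*c/6)


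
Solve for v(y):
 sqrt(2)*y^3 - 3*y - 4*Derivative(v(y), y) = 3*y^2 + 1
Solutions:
 v(y) = C1 + sqrt(2)*y^4/16 - y^3/4 - 3*y^2/8 - y/4


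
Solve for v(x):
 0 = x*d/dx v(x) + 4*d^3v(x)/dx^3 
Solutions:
 v(x) = C1 + Integral(C2*airyai(-2^(1/3)*x/2) + C3*airybi(-2^(1/3)*x/2), x)


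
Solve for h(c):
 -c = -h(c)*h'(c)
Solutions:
 h(c) = -sqrt(C1 + c^2)
 h(c) = sqrt(C1 + c^2)


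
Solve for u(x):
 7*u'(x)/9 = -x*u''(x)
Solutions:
 u(x) = C1 + C2*x^(2/9)


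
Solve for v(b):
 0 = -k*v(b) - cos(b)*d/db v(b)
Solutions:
 v(b) = C1*exp(k*(log(sin(b) - 1) - log(sin(b) + 1))/2)


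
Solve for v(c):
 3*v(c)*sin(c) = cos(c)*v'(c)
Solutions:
 v(c) = C1/cos(c)^3


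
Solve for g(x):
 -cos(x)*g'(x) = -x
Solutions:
 g(x) = C1 + Integral(x/cos(x), x)


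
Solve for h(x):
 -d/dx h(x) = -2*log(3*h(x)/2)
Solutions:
 Integral(1/(-log(_y) - log(3) + log(2)), (_y, h(x)))/2 = C1 - x


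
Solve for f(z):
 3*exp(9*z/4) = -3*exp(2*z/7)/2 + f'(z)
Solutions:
 f(z) = C1 + 21*exp(2*z/7)/4 + 4*exp(9*z/4)/3


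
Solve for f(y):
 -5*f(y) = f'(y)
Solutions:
 f(y) = C1*exp(-5*y)


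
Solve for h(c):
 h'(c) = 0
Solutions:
 h(c) = C1


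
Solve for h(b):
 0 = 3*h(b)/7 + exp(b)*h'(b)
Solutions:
 h(b) = C1*exp(3*exp(-b)/7)


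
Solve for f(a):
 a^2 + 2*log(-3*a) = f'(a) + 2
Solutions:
 f(a) = C1 + a^3/3 + 2*a*log(-a) + 2*a*(-2 + log(3))


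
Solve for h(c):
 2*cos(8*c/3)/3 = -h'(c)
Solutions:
 h(c) = C1 - sin(8*c/3)/4


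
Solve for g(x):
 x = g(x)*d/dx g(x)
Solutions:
 g(x) = -sqrt(C1 + x^2)
 g(x) = sqrt(C1 + x^2)


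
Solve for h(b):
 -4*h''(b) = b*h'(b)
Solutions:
 h(b) = C1 + C2*erf(sqrt(2)*b/4)


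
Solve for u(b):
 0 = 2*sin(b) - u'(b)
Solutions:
 u(b) = C1 - 2*cos(b)


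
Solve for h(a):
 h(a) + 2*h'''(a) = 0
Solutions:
 h(a) = C3*exp(-2^(2/3)*a/2) + (C1*sin(2^(2/3)*sqrt(3)*a/4) + C2*cos(2^(2/3)*sqrt(3)*a/4))*exp(2^(2/3)*a/4)


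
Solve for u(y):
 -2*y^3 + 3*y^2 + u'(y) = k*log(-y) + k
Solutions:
 u(y) = C1 + k*y*log(-y) + y^4/2 - y^3


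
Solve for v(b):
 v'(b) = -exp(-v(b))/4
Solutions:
 v(b) = log(C1 - b/4)


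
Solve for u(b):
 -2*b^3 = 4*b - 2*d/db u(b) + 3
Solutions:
 u(b) = C1 + b^4/4 + b^2 + 3*b/2


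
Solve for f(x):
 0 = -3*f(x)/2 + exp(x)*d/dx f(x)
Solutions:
 f(x) = C1*exp(-3*exp(-x)/2)


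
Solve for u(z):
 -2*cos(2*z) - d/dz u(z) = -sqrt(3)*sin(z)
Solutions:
 u(z) = C1 - sin(2*z) - sqrt(3)*cos(z)


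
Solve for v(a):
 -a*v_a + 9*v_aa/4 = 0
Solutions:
 v(a) = C1 + C2*erfi(sqrt(2)*a/3)


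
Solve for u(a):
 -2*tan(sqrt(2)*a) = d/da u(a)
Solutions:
 u(a) = C1 + sqrt(2)*log(cos(sqrt(2)*a))


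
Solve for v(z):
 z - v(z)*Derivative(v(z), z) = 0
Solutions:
 v(z) = -sqrt(C1 + z^2)
 v(z) = sqrt(C1 + z^2)


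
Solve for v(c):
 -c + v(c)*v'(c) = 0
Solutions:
 v(c) = -sqrt(C1 + c^2)
 v(c) = sqrt(C1 + c^2)


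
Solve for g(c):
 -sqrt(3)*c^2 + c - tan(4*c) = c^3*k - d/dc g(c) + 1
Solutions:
 g(c) = C1 + c^4*k/4 + sqrt(3)*c^3/3 - c^2/2 + c - log(cos(4*c))/4


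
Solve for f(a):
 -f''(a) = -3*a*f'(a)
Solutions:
 f(a) = C1 + C2*erfi(sqrt(6)*a/2)


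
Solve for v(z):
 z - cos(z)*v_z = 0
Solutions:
 v(z) = C1 + Integral(z/cos(z), z)


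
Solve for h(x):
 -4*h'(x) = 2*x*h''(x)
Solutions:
 h(x) = C1 + C2/x


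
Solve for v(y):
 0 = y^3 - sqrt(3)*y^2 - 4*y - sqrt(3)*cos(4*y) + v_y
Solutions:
 v(y) = C1 - y^4/4 + sqrt(3)*y^3/3 + 2*y^2 + sqrt(3)*sin(4*y)/4


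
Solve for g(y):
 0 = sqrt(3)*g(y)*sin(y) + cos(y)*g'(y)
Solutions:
 g(y) = C1*cos(y)^(sqrt(3))


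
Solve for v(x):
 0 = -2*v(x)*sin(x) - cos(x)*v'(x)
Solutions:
 v(x) = C1*cos(x)^2


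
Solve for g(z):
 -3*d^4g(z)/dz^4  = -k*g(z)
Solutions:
 g(z) = C1*exp(-3^(3/4)*k^(1/4)*z/3) + C2*exp(3^(3/4)*k^(1/4)*z/3) + C3*exp(-3^(3/4)*I*k^(1/4)*z/3) + C4*exp(3^(3/4)*I*k^(1/4)*z/3)


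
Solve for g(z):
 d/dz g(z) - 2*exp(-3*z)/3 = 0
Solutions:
 g(z) = C1 - 2*exp(-3*z)/9


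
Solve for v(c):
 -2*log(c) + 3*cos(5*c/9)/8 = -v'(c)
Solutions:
 v(c) = C1 + 2*c*log(c) - 2*c - 27*sin(5*c/9)/40


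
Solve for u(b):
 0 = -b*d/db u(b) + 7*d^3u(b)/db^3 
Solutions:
 u(b) = C1 + Integral(C2*airyai(7^(2/3)*b/7) + C3*airybi(7^(2/3)*b/7), b)


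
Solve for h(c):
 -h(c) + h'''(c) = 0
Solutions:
 h(c) = C3*exp(c) + (C1*sin(sqrt(3)*c/2) + C2*cos(sqrt(3)*c/2))*exp(-c/2)


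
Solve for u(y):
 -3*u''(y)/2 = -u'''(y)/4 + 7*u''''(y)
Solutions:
 u(y) = C1 + C2*y + (C3*sin(sqrt(671)*y/56) + C4*cos(sqrt(671)*y/56))*exp(y/56)


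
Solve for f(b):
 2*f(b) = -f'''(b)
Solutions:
 f(b) = C3*exp(-2^(1/3)*b) + (C1*sin(2^(1/3)*sqrt(3)*b/2) + C2*cos(2^(1/3)*sqrt(3)*b/2))*exp(2^(1/3)*b/2)


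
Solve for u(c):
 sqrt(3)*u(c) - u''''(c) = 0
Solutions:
 u(c) = C1*exp(-3^(1/8)*c) + C2*exp(3^(1/8)*c) + C3*sin(3^(1/8)*c) + C4*cos(3^(1/8)*c)


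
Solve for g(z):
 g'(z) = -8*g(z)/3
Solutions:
 g(z) = C1*exp(-8*z/3)


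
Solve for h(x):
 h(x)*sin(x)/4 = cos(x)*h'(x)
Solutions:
 h(x) = C1/cos(x)^(1/4)


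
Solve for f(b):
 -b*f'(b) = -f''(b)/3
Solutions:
 f(b) = C1 + C2*erfi(sqrt(6)*b/2)


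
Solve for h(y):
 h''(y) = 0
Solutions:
 h(y) = C1 + C2*y


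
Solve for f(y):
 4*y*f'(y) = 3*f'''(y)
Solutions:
 f(y) = C1 + Integral(C2*airyai(6^(2/3)*y/3) + C3*airybi(6^(2/3)*y/3), y)


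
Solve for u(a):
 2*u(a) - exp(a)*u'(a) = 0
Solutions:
 u(a) = C1*exp(-2*exp(-a))


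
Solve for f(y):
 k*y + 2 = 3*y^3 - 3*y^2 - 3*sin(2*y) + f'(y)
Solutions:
 f(y) = C1 + k*y^2/2 - 3*y^4/4 + y^3 + 2*y - 3*cos(2*y)/2


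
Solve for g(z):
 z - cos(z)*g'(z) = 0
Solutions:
 g(z) = C1 + Integral(z/cos(z), z)


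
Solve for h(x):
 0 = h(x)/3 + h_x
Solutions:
 h(x) = C1*exp(-x/3)


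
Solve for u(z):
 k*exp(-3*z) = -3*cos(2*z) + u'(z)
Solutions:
 u(z) = C1 - k*exp(-3*z)/3 + 3*sin(2*z)/2


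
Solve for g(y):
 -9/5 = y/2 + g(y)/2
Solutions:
 g(y) = -y - 18/5


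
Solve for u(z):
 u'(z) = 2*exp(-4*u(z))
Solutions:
 u(z) = log(-I*(C1 + 8*z)^(1/4))
 u(z) = log(I*(C1 + 8*z)^(1/4))
 u(z) = log(-(C1 + 8*z)^(1/4))
 u(z) = log(C1 + 8*z)/4


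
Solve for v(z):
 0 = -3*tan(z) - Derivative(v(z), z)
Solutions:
 v(z) = C1 + 3*log(cos(z))


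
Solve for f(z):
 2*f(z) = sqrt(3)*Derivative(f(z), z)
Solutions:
 f(z) = C1*exp(2*sqrt(3)*z/3)


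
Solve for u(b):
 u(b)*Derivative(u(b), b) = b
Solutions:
 u(b) = -sqrt(C1 + b^2)
 u(b) = sqrt(C1 + b^2)


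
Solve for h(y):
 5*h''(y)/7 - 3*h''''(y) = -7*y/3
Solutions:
 h(y) = C1 + C2*y + C3*exp(-sqrt(105)*y/21) + C4*exp(sqrt(105)*y/21) - 49*y^3/90


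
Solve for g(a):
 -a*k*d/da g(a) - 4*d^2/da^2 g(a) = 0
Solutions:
 g(a) = Piecewise((-sqrt(2)*sqrt(pi)*C1*erf(sqrt(2)*a*sqrt(k)/4)/sqrt(k) - C2, (k > 0) | (k < 0)), (-C1*a - C2, True))


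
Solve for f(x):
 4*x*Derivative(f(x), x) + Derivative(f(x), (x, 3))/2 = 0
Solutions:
 f(x) = C1 + Integral(C2*airyai(-2*x) + C3*airybi(-2*x), x)


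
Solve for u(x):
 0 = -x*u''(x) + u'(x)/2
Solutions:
 u(x) = C1 + C2*x^(3/2)


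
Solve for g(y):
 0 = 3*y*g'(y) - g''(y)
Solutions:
 g(y) = C1 + C2*erfi(sqrt(6)*y/2)


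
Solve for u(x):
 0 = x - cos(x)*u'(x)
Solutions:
 u(x) = C1 + Integral(x/cos(x), x)


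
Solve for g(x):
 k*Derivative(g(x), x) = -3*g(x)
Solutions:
 g(x) = C1*exp(-3*x/k)


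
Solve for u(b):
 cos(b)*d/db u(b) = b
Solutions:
 u(b) = C1 + Integral(b/cos(b), b)


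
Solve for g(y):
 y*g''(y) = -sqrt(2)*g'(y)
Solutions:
 g(y) = C1 + C2*y^(1 - sqrt(2))


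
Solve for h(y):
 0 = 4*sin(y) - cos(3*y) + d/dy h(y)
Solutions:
 h(y) = C1 + sin(3*y)/3 + 4*cos(y)


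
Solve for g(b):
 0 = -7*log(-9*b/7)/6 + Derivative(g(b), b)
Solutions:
 g(b) = C1 + 7*b*log(-b)/6 + 7*b*(-log(7) - 1 + 2*log(3))/6


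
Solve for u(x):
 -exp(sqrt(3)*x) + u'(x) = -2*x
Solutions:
 u(x) = C1 - x^2 + sqrt(3)*exp(sqrt(3)*x)/3


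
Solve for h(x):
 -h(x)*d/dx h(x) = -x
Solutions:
 h(x) = -sqrt(C1 + x^2)
 h(x) = sqrt(C1 + x^2)


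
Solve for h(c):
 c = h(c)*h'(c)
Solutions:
 h(c) = -sqrt(C1 + c^2)
 h(c) = sqrt(C1 + c^2)


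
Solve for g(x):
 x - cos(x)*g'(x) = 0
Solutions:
 g(x) = C1 + Integral(x/cos(x), x)


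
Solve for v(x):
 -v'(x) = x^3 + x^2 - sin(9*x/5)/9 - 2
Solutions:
 v(x) = C1 - x^4/4 - x^3/3 + 2*x - 5*cos(9*x/5)/81


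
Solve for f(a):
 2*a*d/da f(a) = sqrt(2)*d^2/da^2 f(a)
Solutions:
 f(a) = C1 + C2*erfi(2^(3/4)*a/2)


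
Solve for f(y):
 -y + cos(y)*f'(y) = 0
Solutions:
 f(y) = C1 + Integral(y/cos(y), y)


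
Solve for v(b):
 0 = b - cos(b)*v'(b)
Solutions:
 v(b) = C1 + Integral(b/cos(b), b)


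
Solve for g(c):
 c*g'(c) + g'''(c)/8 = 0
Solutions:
 g(c) = C1 + Integral(C2*airyai(-2*c) + C3*airybi(-2*c), c)


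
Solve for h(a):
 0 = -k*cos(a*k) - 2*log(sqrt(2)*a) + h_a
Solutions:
 h(a) = C1 + 2*a*log(a) - 2*a + a*log(2) + k*Piecewise((sin(a*k)/k, Ne(k, 0)), (a, True))


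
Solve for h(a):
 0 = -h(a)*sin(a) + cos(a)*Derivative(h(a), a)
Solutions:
 h(a) = C1/cos(a)


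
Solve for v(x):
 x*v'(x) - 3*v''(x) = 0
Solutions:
 v(x) = C1 + C2*erfi(sqrt(6)*x/6)


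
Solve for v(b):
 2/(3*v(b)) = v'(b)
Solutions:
 v(b) = -sqrt(C1 + 12*b)/3
 v(b) = sqrt(C1 + 12*b)/3


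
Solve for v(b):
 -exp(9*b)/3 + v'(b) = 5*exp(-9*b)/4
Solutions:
 v(b) = C1 + exp(9*b)/27 - 5*exp(-9*b)/36


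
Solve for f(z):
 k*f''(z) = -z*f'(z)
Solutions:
 f(z) = C1 + C2*sqrt(k)*erf(sqrt(2)*z*sqrt(1/k)/2)


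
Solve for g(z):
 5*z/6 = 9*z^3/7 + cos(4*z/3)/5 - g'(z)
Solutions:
 g(z) = C1 + 9*z^4/28 - 5*z^2/12 + 3*sin(4*z/3)/20


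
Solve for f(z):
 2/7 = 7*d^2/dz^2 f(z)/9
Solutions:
 f(z) = C1 + C2*z + 9*z^2/49


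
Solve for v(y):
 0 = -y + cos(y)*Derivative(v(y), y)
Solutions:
 v(y) = C1 + Integral(y/cos(y), y)


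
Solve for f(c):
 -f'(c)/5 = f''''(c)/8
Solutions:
 f(c) = C1 + C4*exp(-2*5^(2/3)*c/5) + (C2*sin(sqrt(3)*5^(2/3)*c/5) + C3*cos(sqrt(3)*5^(2/3)*c/5))*exp(5^(2/3)*c/5)


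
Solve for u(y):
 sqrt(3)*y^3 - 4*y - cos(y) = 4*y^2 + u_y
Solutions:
 u(y) = C1 + sqrt(3)*y^4/4 - 4*y^3/3 - 2*y^2 - sin(y)


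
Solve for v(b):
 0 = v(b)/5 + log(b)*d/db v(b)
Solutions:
 v(b) = C1*exp(-li(b)/5)


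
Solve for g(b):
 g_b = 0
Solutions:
 g(b) = C1


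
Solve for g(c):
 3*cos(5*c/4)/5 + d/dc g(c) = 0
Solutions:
 g(c) = C1 - 12*sin(5*c/4)/25


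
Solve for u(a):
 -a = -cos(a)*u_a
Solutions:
 u(a) = C1 + Integral(a/cos(a), a)


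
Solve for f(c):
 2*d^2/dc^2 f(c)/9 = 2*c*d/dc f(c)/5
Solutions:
 f(c) = C1 + C2*erfi(3*sqrt(10)*c/10)


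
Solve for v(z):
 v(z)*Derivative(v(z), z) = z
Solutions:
 v(z) = -sqrt(C1 + z^2)
 v(z) = sqrt(C1 + z^2)


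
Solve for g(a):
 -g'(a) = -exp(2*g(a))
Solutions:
 g(a) = log(-sqrt(-1/(C1 + a))) - log(2)/2
 g(a) = log(-1/(C1 + a))/2 - log(2)/2


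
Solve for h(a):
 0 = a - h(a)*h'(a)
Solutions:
 h(a) = -sqrt(C1 + a^2)
 h(a) = sqrt(C1 + a^2)


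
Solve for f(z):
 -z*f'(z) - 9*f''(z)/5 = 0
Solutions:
 f(z) = C1 + C2*erf(sqrt(10)*z/6)


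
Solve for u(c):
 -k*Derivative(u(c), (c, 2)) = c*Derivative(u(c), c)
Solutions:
 u(c) = C1 + C2*sqrt(k)*erf(sqrt(2)*c*sqrt(1/k)/2)


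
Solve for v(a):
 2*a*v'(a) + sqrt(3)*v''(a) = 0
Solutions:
 v(a) = C1 + C2*erf(3^(3/4)*a/3)


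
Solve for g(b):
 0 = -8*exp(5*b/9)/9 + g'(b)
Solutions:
 g(b) = C1 + 8*exp(5*b/9)/5


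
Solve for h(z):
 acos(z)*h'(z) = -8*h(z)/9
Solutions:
 h(z) = C1*exp(-8*Integral(1/acos(z), z)/9)


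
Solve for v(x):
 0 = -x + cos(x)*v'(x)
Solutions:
 v(x) = C1 + Integral(x/cos(x), x)


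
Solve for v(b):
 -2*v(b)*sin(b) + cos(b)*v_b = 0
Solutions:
 v(b) = C1/cos(b)^2


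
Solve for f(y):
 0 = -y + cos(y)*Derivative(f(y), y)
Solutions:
 f(y) = C1 + Integral(y/cos(y), y)


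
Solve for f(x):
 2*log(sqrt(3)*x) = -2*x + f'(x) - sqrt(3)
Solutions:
 f(x) = C1 + x^2 + 2*x*log(x) - 2*x + x*log(3) + sqrt(3)*x


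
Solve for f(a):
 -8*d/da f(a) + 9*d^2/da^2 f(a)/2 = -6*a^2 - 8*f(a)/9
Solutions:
 f(a) = C1*exp(4*a*(2 - sqrt(3))/9) + C2*exp(4*a*(sqrt(3) + 2)/9) - 27*a^2/4 - 243*a/2 - 32805/32


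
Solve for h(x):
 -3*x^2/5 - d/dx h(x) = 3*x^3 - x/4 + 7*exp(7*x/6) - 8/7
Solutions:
 h(x) = C1 - 3*x^4/4 - x^3/5 + x^2/8 + 8*x/7 - 6*exp(7*x/6)


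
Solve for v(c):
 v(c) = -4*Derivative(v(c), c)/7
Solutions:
 v(c) = C1*exp(-7*c/4)


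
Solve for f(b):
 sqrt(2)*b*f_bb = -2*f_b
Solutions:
 f(b) = C1 + C2*b^(1 - sqrt(2))


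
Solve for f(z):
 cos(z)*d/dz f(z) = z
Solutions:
 f(z) = C1 + Integral(z/cos(z), z)


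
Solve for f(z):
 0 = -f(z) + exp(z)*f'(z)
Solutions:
 f(z) = C1*exp(-exp(-z))


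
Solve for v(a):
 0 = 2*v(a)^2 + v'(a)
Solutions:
 v(a) = 1/(C1 + 2*a)


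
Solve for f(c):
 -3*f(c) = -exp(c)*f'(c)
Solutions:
 f(c) = C1*exp(-3*exp(-c))


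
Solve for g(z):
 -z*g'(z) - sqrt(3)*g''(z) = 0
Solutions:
 g(z) = C1 + C2*erf(sqrt(2)*3^(3/4)*z/6)


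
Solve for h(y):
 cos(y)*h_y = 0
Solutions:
 h(y) = C1


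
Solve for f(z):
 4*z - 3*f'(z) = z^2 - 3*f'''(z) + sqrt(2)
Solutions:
 f(z) = C1 + C2*exp(-z) + C3*exp(z) - z^3/9 + 2*z^2/3 - 2*z/3 - sqrt(2)*z/3


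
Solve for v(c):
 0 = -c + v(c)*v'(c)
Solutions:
 v(c) = -sqrt(C1 + c^2)
 v(c) = sqrt(C1 + c^2)


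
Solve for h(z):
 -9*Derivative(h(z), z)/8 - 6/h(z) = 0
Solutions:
 h(z) = -sqrt(C1 - 96*z)/3
 h(z) = sqrt(C1 - 96*z)/3


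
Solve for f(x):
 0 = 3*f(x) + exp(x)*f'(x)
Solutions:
 f(x) = C1*exp(3*exp(-x))


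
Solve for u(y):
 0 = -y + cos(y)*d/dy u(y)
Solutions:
 u(y) = C1 + Integral(y/cos(y), y)


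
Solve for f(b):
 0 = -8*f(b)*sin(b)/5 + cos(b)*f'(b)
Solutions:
 f(b) = C1/cos(b)^(8/5)


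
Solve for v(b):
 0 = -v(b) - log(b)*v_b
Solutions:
 v(b) = C1*exp(-li(b))


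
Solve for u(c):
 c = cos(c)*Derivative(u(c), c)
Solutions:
 u(c) = C1 + Integral(c/cos(c), c)


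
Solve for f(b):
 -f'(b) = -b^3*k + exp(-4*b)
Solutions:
 f(b) = C1 + b^4*k/4 + exp(-4*b)/4


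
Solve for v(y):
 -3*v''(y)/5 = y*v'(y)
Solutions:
 v(y) = C1 + C2*erf(sqrt(30)*y/6)


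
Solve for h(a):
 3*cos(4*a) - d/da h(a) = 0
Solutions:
 h(a) = C1 + 3*sin(4*a)/4


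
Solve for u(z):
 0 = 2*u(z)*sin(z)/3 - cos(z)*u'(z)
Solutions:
 u(z) = C1/cos(z)^(2/3)


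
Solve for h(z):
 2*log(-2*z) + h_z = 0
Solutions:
 h(z) = C1 - 2*z*log(-z) + 2*z*(1 - log(2))


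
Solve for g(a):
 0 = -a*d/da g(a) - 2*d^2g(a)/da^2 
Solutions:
 g(a) = C1 + C2*erf(a/2)


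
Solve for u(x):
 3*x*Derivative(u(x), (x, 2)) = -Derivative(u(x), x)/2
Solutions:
 u(x) = C1 + C2*x^(5/6)


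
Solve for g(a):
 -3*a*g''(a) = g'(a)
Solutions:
 g(a) = C1 + C2*a^(2/3)


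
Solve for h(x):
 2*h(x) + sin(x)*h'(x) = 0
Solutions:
 h(x) = C1*(cos(x) + 1)/(cos(x) - 1)


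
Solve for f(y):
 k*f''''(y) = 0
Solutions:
 f(y) = C1 + C2*y + C3*y^2 + C4*y^3


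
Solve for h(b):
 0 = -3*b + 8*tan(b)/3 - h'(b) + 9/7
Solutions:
 h(b) = C1 - 3*b^2/2 + 9*b/7 - 8*log(cos(b))/3


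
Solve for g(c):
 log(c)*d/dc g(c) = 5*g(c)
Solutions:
 g(c) = C1*exp(5*li(c))


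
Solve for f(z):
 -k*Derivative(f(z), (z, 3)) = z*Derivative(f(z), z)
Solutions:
 f(z) = C1 + Integral(C2*airyai(z*(-1/k)^(1/3)) + C3*airybi(z*(-1/k)^(1/3)), z)


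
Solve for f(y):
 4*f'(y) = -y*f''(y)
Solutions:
 f(y) = C1 + C2/y^3


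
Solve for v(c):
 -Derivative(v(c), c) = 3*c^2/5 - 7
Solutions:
 v(c) = C1 - c^3/5 + 7*c


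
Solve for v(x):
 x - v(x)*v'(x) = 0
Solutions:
 v(x) = -sqrt(C1 + x^2)
 v(x) = sqrt(C1 + x^2)


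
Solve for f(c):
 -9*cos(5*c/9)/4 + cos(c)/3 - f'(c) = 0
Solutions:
 f(c) = C1 - 81*sin(5*c/9)/20 + sin(c)/3


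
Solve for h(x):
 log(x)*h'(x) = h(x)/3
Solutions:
 h(x) = C1*exp(li(x)/3)


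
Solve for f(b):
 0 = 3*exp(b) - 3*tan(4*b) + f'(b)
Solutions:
 f(b) = C1 - 3*exp(b) - 3*log(cos(4*b))/4


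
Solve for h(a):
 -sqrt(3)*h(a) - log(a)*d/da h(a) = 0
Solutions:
 h(a) = C1*exp(-sqrt(3)*li(a))


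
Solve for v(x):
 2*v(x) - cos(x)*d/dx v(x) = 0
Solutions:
 v(x) = C1*(sin(x) + 1)/(sin(x) - 1)


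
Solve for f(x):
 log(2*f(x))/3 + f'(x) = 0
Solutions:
 3*Integral(1/(log(_y) + log(2)), (_y, f(x))) = C1 - x


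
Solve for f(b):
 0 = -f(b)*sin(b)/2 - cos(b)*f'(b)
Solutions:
 f(b) = C1*sqrt(cos(b))


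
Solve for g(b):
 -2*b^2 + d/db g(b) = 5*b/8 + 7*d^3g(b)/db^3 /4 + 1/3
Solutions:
 g(b) = C1 + C2*exp(-2*sqrt(7)*b/7) + C3*exp(2*sqrt(7)*b/7) + 2*b^3/3 + 5*b^2/16 + 22*b/3


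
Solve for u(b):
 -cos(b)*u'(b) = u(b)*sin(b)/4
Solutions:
 u(b) = C1*cos(b)^(1/4)


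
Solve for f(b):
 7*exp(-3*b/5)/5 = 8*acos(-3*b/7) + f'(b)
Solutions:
 f(b) = C1 - 8*b*acos(-3*b/7) - 8*sqrt(49 - 9*b^2)/3 - 7*exp(-3*b/5)/3


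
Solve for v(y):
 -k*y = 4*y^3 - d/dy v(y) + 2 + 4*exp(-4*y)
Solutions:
 v(y) = C1 + k*y^2/2 + y^4 + 2*y - exp(-4*y)


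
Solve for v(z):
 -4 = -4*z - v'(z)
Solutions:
 v(z) = C1 - 2*z^2 + 4*z


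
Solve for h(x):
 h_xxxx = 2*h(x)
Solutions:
 h(x) = C1*exp(-2^(1/4)*x) + C2*exp(2^(1/4)*x) + C3*sin(2^(1/4)*x) + C4*cos(2^(1/4)*x)


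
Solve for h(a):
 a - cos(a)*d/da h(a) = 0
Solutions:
 h(a) = C1 + Integral(a/cos(a), a)


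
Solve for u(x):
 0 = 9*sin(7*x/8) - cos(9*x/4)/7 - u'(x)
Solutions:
 u(x) = C1 - 4*sin(9*x/4)/63 - 72*cos(7*x/8)/7


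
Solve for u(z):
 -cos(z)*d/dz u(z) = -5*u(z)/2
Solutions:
 u(z) = C1*(sin(z) + 1)^(5/4)/(sin(z) - 1)^(5/4)


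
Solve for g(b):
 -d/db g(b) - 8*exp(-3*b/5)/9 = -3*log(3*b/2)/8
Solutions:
 g(b) = C1 + 3*b*log(b)/8 + 3*b*(-1 - log(2) + log(3))/8 + 40*exp(-3*b/5)/27


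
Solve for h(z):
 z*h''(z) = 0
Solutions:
 h(z) = C1 + C2*z


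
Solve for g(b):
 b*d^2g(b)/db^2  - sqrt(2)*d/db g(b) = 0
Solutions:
 g(b) = C1 + C2*b^(1 + sqrt(2))


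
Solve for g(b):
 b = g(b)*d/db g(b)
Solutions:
 g(b) = -sqrt(C1 + b^2)
 g(b) = sqrt(C1 + b^2)


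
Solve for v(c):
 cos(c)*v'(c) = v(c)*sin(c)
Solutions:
 v(c) = C1/cos(c)


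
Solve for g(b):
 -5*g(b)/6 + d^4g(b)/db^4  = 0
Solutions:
 g(b) = C1*exp(-5^(1/4)*6^(3/4)*b/6) + C2*exp(5^(1/4)*6^(3/4)*b/6) + C3*sin(5^(1/4)*6^(3/4)*b/6) + C4*cos(5^(1/4)*6^(3/4)*b/6)


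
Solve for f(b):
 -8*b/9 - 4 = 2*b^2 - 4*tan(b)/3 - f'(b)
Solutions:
 f(b) = C1 + 2*b^3/3 + 4*b^2/9 + 4*b + 4*log(cos(b))/3


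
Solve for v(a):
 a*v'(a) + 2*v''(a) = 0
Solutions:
 v(a) = C1 + C2*erf(a/2)


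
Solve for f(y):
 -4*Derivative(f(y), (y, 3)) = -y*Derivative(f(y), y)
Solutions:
 f(y) = C1 + Integral(C2*airyai(2^(1/3)*y/2) + C3*airybi(2^(1/3)*y/2), y)


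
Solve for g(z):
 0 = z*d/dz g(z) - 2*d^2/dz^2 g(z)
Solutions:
 g(z) = C1 + C2*erfi(z/2)


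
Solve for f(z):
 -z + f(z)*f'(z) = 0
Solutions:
 f(z) = -sqrt(C1 + z^2)
 f(z) = sqrt(C1 + z^2)


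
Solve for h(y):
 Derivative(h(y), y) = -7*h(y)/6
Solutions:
 h(y) = C1*exp(-7*y/6)


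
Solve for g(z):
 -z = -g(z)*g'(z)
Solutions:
 g(z) = -sqrt(C1 + z^2)
 g(z) = sqrt(C1 + z^2)


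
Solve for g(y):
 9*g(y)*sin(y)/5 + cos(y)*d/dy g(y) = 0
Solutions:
 g(y) = C1*cos(y)^(9/5)


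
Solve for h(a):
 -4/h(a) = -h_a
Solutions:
 h(a) = -sqrt(C1 + 8*a)
 h(a) = sqrt(C1 + 8*a)


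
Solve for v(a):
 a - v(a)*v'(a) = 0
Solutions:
 v(a) = -sqrt(C1 + a^2)
 v(a) = sqrt(C1 + a^2)


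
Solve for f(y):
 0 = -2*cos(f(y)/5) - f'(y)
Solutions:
 2*y - 5*log(sin(f(y)/5) - 1)/2 + 5*log(sin(f(y)/5) + 1)/2 = C1


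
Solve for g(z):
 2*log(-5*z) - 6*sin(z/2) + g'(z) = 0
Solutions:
 g(z) = C1 - 2*z*log(-z) - 2*z*log(5) + 2*z - 12*cos(z/2)


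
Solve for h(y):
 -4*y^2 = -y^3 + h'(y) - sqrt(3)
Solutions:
 h(y) = C1 + y^4/4 - 4*y^3/3 + sqrt(3)*y


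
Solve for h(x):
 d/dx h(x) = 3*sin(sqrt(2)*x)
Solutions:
 h(x) = C1 - 3*sqrt(2)*cos(sqrt(2)*x)/2


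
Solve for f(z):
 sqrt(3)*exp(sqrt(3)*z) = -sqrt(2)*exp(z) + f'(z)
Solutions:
 f(z) = C1 + sqrt(2)*exp(z) + exp(sqrt(3)*z)


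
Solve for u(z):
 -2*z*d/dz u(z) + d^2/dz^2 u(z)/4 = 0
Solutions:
 u(z) = C1 + C2*erfi(2*z)


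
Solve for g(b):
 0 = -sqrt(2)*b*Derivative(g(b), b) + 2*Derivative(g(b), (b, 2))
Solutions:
 g(b) = C1 + C2*erfi(2^(1/4)*b/2)


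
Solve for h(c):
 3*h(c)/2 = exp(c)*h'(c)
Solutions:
 h(c) = C1*exp(-3*exp(-c)/2)


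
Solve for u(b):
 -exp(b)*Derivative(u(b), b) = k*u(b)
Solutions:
 u(b) = C1*exp(k*exp(-b))


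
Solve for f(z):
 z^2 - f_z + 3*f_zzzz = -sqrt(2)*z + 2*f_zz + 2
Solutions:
 f(z) = C1 + C4*exp(z) + z^3/3 - 2*z^2 + sqrt(2)*z^2/2 - 2*sqrt(2)*z + 6*z + (C2*sin(sqrt(3)*z/6) + C3*cos(sqrt(3)*z/6))*exp(-z/2)


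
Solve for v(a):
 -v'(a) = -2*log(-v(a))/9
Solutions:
 -li(-v(a)) = C1 + 2*a/9


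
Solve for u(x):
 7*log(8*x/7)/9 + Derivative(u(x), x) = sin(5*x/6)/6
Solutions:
 u(x) = C1 - 7*x*log(x)/9 - 7*x*log(2)/3 + 7*x/9 + 7*x*log(7)/9 - cos(5*x/6)/5


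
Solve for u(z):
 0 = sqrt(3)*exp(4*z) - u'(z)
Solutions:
 u(z) = C1 + sqrt(3)*exp(4*z)/4


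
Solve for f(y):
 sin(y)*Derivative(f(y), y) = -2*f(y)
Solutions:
 f(y) = C1*(cos(y) + 1)/(cos(y) - 1)


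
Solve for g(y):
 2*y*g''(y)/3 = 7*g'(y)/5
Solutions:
 g(y) = C1 + C2*y^(31/10)


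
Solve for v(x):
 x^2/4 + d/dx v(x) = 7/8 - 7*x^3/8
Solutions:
 v(x) = C1 - 7*x^4/32 - x^3/12 + 7*x/8


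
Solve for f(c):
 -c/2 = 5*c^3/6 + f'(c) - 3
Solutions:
 f(c) = C1 - 5*c^4/24 - c^2/4 + 3*c


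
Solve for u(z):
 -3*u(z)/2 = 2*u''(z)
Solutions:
 u(z) = C1*sin(sqrt(3)*z/2) + C2*cos(sqrt(3)*z/2)


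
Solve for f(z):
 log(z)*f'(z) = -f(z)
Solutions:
 f(z) = C1*exp(-li(z))


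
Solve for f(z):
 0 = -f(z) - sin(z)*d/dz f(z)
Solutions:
 f(z) = C1*sqrt(cos(z) + 1)/sqrt(cos(z) - 1)


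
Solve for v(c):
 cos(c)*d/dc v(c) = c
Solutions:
 v(c) = C1 + Integral(c/cos(c), c)


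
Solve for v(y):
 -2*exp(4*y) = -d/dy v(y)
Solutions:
 v(y) = C1 + exp(4*y)/2


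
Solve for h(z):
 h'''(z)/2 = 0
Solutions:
 h(z) = C1 + C2*z + C3*z^2


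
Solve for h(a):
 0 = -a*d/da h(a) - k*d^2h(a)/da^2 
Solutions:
 h(a) = C1 + C2*sqrt(k)*erf(sqrt(2)*a*sqrt(1/k)/2)


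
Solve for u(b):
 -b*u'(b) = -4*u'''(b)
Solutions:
 u(b) = C1 + Integral(C2*airyai(2^(1/3)*b/2) + C3*airybi(2^(1/3)*b/2), b)
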